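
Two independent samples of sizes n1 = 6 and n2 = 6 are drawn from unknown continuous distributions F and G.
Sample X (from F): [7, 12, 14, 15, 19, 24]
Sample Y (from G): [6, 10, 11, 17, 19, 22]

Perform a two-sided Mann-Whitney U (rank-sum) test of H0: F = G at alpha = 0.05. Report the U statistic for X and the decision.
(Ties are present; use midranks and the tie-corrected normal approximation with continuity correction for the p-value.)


Step 1: Combine and sort all 12 observations; assign midranks.
sorted (value, group): (6,Y), (7,X), (10,Y), (11,Y), (12,X), (14,X), (15,X), (17,Y), (19,X), (19,Y), (22,Y), (24,X)
ranks: 6->1, 7->2, 10->3, 11->4, 12->5, 14->6, 15->7, 17->8, 19->9.5, 19->9.5, 22->11, 24->12
Step 2: Rank sum for X: R1 = 2 + 5 + 6 + 7 + 9.5 + 12 = 41.5.
Step 3: U_X = R1 - n1(n1+1)/2 = 41.5 - 6*7/2 = 41.5 - 21 = 20.5.
       U_Y = n1*n2 - U_X = 36 - 20.5 = 15.5.
Step 4: Ties are present, so use the tie-corrected normal approximation (with continuity correction) for the p-value.
Step 5: p-value = 0.748349; compare to alpha = 0.05. fail to reject H0.

U_X = 20.5, p = 0.748349, fail to reject H0 at alpha = 0.05.


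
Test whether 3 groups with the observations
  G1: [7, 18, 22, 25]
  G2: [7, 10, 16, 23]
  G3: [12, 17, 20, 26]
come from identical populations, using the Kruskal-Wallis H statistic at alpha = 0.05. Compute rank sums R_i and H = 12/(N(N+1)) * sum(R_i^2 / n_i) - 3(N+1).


Step 1: Combine all N = 12 observations and assign midranks.
sorted (value, group, rank): (7,G1,1.5), (7,G2,1.5), (10,G2,3), (12,G3,4), (16,G2,5), (17,G3,6), (18,G1,7), (20,G3,8), (22,G1,9), (23,G2,10), (25,G1,11), (26,G3,12)
Step 2: Sum ranks within each group.
R_1 = 28.5 (n_1 = 4)
R_2 = 19.5 (n_2 = 4)
R_3 = 30 (n_3 = 4)
Step 3: H = 12/(N(N+1)) * sum(R_i^2/n_i) - 3(N+1)
     = 12/(12*13) * (28.5^2/4 + 19.5^2/4 + 30^2/4) - 3*13
     = 0.076923 * 523.125 - 39
     = 1.240385.
Step 4: Ties present; correction factor C = 1 - 6/(12^3 - 12) = 0.996503. Corrected H = 1.240385 / 0.996503 = 1.244737.
Step 5: Under H0, H ~ chi^2(2); p-value = 0.536672.
Step 6: alpha = 0.05. fail to reject H0.

H = 1.2447, df = 2, p = 0.536672, fail to reject H0.


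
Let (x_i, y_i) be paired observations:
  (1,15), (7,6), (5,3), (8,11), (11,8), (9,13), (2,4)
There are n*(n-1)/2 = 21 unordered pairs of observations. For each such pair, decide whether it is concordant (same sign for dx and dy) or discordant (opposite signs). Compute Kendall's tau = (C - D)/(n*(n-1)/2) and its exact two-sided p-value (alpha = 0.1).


Step 1: Enumerate the 21 unordered pairs (i,j) with i<j and classify each by sign(x_j-x_i) * sign(y_j-y_i).
  (1,2):dx=+6,dy=-9->D; (1,3):dx=+4,dy=-12->D; (1,4):dx=+7,dy=-4->D; (1,5):dx=+10,dy=-7->D
  (1,6):dx=+8,dy=-2->D; (1,7):dx=+1,dy=-11->D; (2,3):dx=-2,dy=-3->C; (2,4):dx=+1,dy=+5->C
  (2,5):dx=+4,dy=+2->C; (2,6):dx=+2,dy=+7->C; (2,7):dx=-5,dy=-2->C; (3,4):dx=+3,dy=+8->C
  (3,5):dx=+6,dy=+5->C; (3,6):dx=+4,dy=+10->C; (3,7):dx=-3,dy=+1->D; (4,5):dx=+3,dy=-3->D
  (4,6):dx=+1,dy=+2->C; (4,7):dx=-6,dy=-7->C; (5,6):dx=-2,dy=+5->D; (5,7):dx=-9,dy=-4->C
  (6,7):dx=-7,dy=-9->C
Step 2: C = 12, D = 9, total pairs = 21.
Step 3: tau = (C - D)/(n(n-1)/2) = (12 - 9)/21 = 0.142857.
Step 4: Exact two-sided p-value (enumerate n! = 5040 permutations of y under H0): p = 0.772619.
Step 5: alpha = 0.1. fail to reject H0.

tau_b = 0.1429 (C=12, D=9), p = 0.772619, fail to reject H0.


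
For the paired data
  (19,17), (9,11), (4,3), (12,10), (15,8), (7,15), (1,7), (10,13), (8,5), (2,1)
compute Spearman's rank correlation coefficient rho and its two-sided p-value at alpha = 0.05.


Step 1: Rank x and y separately (midranks; no ties here).
rank(x): 19->10, 9->6, 4->3, 12->8, 15->9, 7->4, 1->1, 10->7, 8->5, 2->2
rank(y): 17->10, 11->7, 3->2, 10->6, 8->5, 15->9, 7->4, 13->8, 5->3, 1->1
Step 2: d_i = R_x(i) - R_y(i); compute d_i^2.
  (10-10)^2=0, (6-7)^2=1, (3-2)^2=1, (8-6)^2=4, (9-5)^2=16, (4-9)^2=25, (1-4)^2=9, (7-8)^2=1, (5-3)^2=4, (2-1)^2=1
sum(d^2) = 62.
Step 3: rho = 1 - 6*62 / (10*(10^2 - 1)) = 1 - 372/990 = 0.624242.
Step 4: Under H0, t = rho * sqrt((n-2)/(1-rho^2)) = 2.2601 ~ t(8).
Step 5: Two-sided p-value from the t-distribution with 8 df = 0.053718.
Step 6: alpha = 0.05. fail to reject H0.

rho = 0.6242, p = 0.053718, fail to reject H0 at alpha = 0.05.


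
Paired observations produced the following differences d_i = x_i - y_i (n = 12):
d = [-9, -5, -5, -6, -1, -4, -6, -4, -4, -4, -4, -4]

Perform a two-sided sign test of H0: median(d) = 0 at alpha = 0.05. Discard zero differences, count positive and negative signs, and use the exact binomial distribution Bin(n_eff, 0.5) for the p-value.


Step 1: Discard zero differences. Original n = 12; n_eff = number of nonzero differences = 12.
Nonzero differences (with sign): -9, -5, -5, -6, -1, -4, -6, -4, -4, -4, -4, -4
Step 2: Count signs: positive = 0, negative = 12.
Step 3: Under H0: P(positive) = 0.5, so the number of positives S ~ Bin(12, 0.5).
Step 4: Two-sided exact p-value = sum of Bin(12,0.5) probabilities at or below the observed probability = 0.000488.
Step 5: alpha = 0.05. reject H0.

n_eff = 12, pos = 0, neg = 12, p = 0.000488, reject H0.


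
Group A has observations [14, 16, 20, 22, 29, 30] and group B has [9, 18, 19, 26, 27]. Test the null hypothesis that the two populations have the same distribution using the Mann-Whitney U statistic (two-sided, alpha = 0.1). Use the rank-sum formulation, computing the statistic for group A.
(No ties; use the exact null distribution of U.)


Step 1: Combine and sort all 11 observations; assign midranks.
sorted (value, group): (9,Y), (14,X), (16,X), (18,Y), (19,Y), (20,X), (22,X), (26,Y), (27,Y), (29,X), (30,X)
ranks: 9->1, 14->2, 16->3, 18->4, 19->5, 20->6, 22->7, 26->8, 27->9, 29->10, 30->11
Step 2: Rank sum for X: R1 = 2 + 3 + 6 + 7 + 10 + 11 = 39.
Step 3: U_X = R1 - n1(n1+1)/2 = 39 - 6*7/2 = 39 - 21 = 18.
       U_Y = n1*n2 - U_X = 30 - 18 = 12.
Step 4: No ties, so the exact null distribution of U (based on enumerating the C(11,6) = 462 equally likely rank assignments) gives the two-sided p-value.
Step 5: p-value = 0.662338; compare to alpha = 0.1. fail to reject H0.

U_X = 18, p = 0.662338, fail to reject H0 at alpha = 0.1.


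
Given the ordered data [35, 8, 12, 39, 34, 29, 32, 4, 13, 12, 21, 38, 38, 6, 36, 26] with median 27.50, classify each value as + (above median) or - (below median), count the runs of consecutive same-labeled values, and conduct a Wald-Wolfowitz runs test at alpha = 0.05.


Step 1: Compute median = 27.50; label A = above, B = below.
Labels in order: ABBAAAABBBBAABAB  (n_A = 8, n_B = 8)
Step 2: Count runs R = 8.
Step 3: Under H0 (random ordering), E[R] = 2*n_A*n_B/(n_A+n_B) + 1 = 2*8*8/16 + 1 = 9.0000.
        Var[R] = 2*n_A*n_B*(2*n_A*n_B - n_A - n_B) / ((n_A+n_B)^2 * (n_A+n_B-1)) = 14336/3840 = 3.7333.
        SD[R] = 1.9322.
Step 4: Continuity-corrected z = (R + 0.5 - E[R]) / SD[R] = (8 + 0.5 - 9.0000) / 1.9322 = -0.2588.
Step 5: Two-sided p-value via normal approximation = 2*(1 - Phi(|z|)) = 0.795809.
Step 6: alpha = 0.05. fail to reject H0.

R = 8, z = -0.2588, p = 0.795809, fail to reject H0.


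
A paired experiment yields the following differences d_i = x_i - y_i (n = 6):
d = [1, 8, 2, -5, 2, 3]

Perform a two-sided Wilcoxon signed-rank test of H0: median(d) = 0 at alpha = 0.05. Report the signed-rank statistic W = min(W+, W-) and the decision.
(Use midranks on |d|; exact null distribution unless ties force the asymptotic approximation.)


Step 1: Drop any zero differences (none here) and take |d_i|.
|d| = [1, 8, 2, 5, 2, 3]
Step 2: Midrank |d_i| (ties get averaged ranks).
ranks: |1|->1, |8|->6, |2|->2.5, |5|->5, |2|->2.5, |3|->4
Step 3: Attach original signs; sum ranks with positive sign and with negative sign.
W+ = 1 + 6 + 2.5 + 2.5 + 4 = 16
W- = 5 = 5
(Check: W+ + W- = 21 should equal n(n+1)/2 = 21.)
Step 4: Test statistic W = min(W+, W-) = 5.
Step 5: Ties in |d|, so use the tie-corrected normal approximation.
        E[W] = n(n+1)/4 = 6*7/4 = 10.5.
        Tie groups: |d|=2 (t=2); sum(t^3 - t) = 6.
        Var[W] = n(n+1)(2n+1)/24 - sum(t^3-t)/48 = 546/24 - 6/48 = 22.625.
        z = (W - E[W]) / sqrt(Var[W]) = (5 - 10.5) / 4.7566 = -1.1563.
        Two-sided p = 2*Phi(z) = 0.247561.
Step 6: alpha = 0.05. fail to reject H0.

W+ = 16, W- = 5, W = min = 5, p = 0.247561, fail to reject H0.


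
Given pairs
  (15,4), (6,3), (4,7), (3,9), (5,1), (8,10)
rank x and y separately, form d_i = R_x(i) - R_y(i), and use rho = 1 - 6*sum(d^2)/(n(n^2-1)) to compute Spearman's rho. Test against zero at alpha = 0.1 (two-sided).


Step 1: Rank x and y separately (midranks; no ties here).
rank(x): 15->6, 6->4, 4->2, 3->1, 5->3, 8->5
rank(y): 4->3, 3->2, 7->4, 9->5, 1->1, 10->6
Step 2: d_i = R_x(i) - R_y(i); compute d_i^2.
  (6-3)^2=9, (4-2)^2=4, (2-4)^2=4, (1-5)^2=16, (3-1)^2=4, (5-6)^2=1
sum(d^2) = 38.
Step 3: rho = 1 - 6*38 / (6*(6^2 - 1)) = 1 - 228/210 = -0.085714.
Step 4: Under H0, t = rho * sqrt((n-2)/(1-rho^2)) = -0.1721 ~ t(4).
Step 5: Two-sided p-value from the t-distribution with 4 df = 0.871743.
Step 6: alpha = 0.1. fail to reject H0.

rho = -0.0857, p = 0.871743, fail to reject H0 at alpha = 0.1.


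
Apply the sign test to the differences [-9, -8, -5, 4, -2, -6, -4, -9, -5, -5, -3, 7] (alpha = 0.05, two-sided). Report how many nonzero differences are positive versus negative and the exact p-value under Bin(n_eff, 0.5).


Step 1: Discard zero differences. Original n = 12; n_eff = number of nonzero differences = 12.
Nonzero differences (with sign): -9, -8, -5, +4, -2, -6, -4, -9, -5, -5, -3, +7
Step 2: Count signs: positive = 2, negative = 10.
Step 3: Under H0: P(positive) = 0.5, so the number of positives S ~ Bin(12, 0.5).
Step 4: Two-sided exact p-value = sum of Bin(12,0.5) probabilities at or below the observed probability = 0.038574.
Step 5: alpha = 0.05. reject H0.

n_eff = 12, pos = 2, neg = 10, p = 0.038574, reject H0.


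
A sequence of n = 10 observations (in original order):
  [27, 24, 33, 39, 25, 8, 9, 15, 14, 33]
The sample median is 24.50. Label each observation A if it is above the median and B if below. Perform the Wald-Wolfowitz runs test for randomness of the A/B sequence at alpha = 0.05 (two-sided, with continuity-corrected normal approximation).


Step 1: Compute median = 24.50; label A = above, B = below.
Labels in order: ABAAABBBBA  (n_A = 5, n_B = 5)
Step 2: Count runs R = 5.
Step 3: Under H0 (random ordering), E[R] = 2*n_A*n_B/(n_A+n_B) + 1 = 2*5*5/10 + 1 = 6.0000.
        Var[R] = 2*n_A*n_B*(2*n_A*n_B - n_A - n_B) / ((n_A+n_B)^2 * (n_A+n_B-1)) = 2000/900 = 2.2222.
        SD[R] = 1.4907.
Step 4: Continuity-corrected z = (R + 0.5 - E[R]) / SD[R] = (5 + 0.5 - 6.0000) / 1.4907 = -0.3354.
Step 5: Two-sided p-value via normal approximation = 2*(1 - Phi(|z|)) = 0.737316.
Step 6: alpha = 0.05. fail to reject H0.

R = 5, z = -0.3354, p = 0.737316, fail to reject H0.


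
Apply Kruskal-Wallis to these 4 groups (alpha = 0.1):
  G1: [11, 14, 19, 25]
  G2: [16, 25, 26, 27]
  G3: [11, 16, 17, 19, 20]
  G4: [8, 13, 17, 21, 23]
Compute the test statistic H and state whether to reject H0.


Step 1: Combine all N = 18 observations and assign midranks.
sorted (value, group, rank): (8,G4,1), (11,G1,2.5), (11,G3,2.5), (13,G4,4), (14,G1,5), (16,G2,6.5), (16,G3,6.5), (17,G3,8.5), (17,G4,8.5), (19,G1,10.5), (19,G3,10.5), (20,G3,12), (21,G4,13), (23,G4,14), (25,G1,15.5), (25,G2,15.5), (26,G2,17), (27,G2,18)
Step 2: Sum ranks within each group.
R_1 = 33.5 (n_1 = 4)
R_2 = 57 (n_2 = 4)
R_3 = 40 (n_3 = 5)
R_4 = 40.5 (n_4 = 5)
Step 3: H = 12/(N(N+1)) * sum(R_i^2/n_i) - 3(N+1)
     = 12/(18*19) * (33.5^2/4 + 57^2/4 + 40^2/5 + 40.5^2/5) - 3*19
     = 0.035088 * 1740.86 - 57
     = 4.082895.
Step 4: Ties present; correction factor C = 1 - 30/(18^3 - 18) = 0.994840. Corrected H = 4.082895 / 0.994840 = 4.104072.
Step 5: Under H0, H ~ chi^2(3); p-value = 0.250443.
Step 6: alpha = 0.1. fail to reject H0.

H = 4.1041, df = 3, p = 0.250443, fail to reject H0.


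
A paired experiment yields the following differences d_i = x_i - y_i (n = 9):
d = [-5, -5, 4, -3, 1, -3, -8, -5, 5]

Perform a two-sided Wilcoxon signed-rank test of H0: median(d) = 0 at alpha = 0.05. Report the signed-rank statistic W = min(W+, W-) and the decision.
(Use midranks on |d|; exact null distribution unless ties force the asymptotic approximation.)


Step 1: Drop any zero differences (none here) and take |d_i|.
|d| = [5, 5, 4, 3, 1, 3, 8, 5, 5]
Step 2: Midrank |d_i| (ties get averaged ranks).
ranks: |5|->6.5, |5|->6.5, |4|->4, |3|->2.5, |1|->1, |3|->2.5, |8|->9, |5|->6.5, |5|->6.5
Step 3: Attach original signs; sum ranks with positive sign and with negative sign.
W+ = 4 + 1 + 6.5 = 11.5
W- = 6.5 + 6.5 + 2.5 + 2.5 + 9 + 6.5 = 33.5
(Check: W+ + W- = 45 should equal n(n+1)/2 = 45.)
Step 4: Test statistic W = min(W+, W-) = 11.5.
Step 5: Ties in |d|, so use the tie-corrected normal approximation.
        E[W] = n(n+1)/4 = 9*10/4 = 22.5.
        Tie groups: |d|=3 (t=2), |d|=5 (t=4); sum(t^3 - t) = 66.
        Var[W] = n(n+1)(2n+1)/24 - sum(t^3-t)/48 = 1710/24 - 66/48 = 69.875.
        z = (W - E[W]) / sqrt(Var[W]) = (11.5 - 22.5) / 8.3591 = -1.3159.
        Two-sided p = 2*Phi(z) = 0.188199.
Step 6: alpha = 0.05. fail to reject H0.

W+ = 11.5, W- = 33.5, W = min = 11.5, p = 0.188199, fail to reject H0.


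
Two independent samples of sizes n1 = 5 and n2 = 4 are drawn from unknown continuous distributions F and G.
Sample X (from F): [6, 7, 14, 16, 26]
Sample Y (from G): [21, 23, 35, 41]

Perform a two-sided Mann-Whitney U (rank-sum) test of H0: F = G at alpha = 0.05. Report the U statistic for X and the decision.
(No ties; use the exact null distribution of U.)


Step 1: Combine and sort all 9 observations; assign midranks.
sorted (value, group): (6,X), (7,X), (14,X), (16,X), (21,Y), (23,Y), (26,X), (35,Y), (41,Y)
ranks: 6->1, 7->2, 14->3, 16->4, 21->5, 23->6, 26->7, 35->8, 41->9
Step 2: Rank sum for X: R1 = 1 + 2 + 3 + 4 + 7 = 17.
Step 3: U_X = R1 - n1(n1+1)/2 = 17 - 5*6/2 = 17 - 15 = 2.
       U_Y = n1*n2 - U_X = 20 - 2 = 18.
Step 4: No ties, so the exact null distribution of U (based on enumerating the C(9,5) = 126 equally likely rank assignments) gives the two-sided p-value.
Step 5: p-value = 0.063492; compare to alpha = 0.05. fail to reject H0.

U_X = 2, p = 0.063492, fail to reject H0 at alpha = 0.05.


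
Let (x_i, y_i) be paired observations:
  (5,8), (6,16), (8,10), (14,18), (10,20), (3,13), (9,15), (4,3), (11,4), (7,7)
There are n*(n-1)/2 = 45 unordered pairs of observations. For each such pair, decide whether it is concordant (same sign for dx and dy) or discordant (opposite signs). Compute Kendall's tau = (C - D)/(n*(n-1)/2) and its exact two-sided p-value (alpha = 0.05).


Step 1: Enumerate the 45 unordered pairs (i,j) with i<j and classify each by sign(x_j-x_i) * sign(y_j-y_i).
  (1,2):dx=+1,dy=+8->C; (1,3):dx=+3,dy=+2->C; (1,4):dx=+9,dy=+10->C; (1,5):dx=+5,dy=+12->C
  (1,6):dx=-2,dy=+5->D; (1,7):dx=+4,dy=+7->C; (1,8):dx=-1,dy=-5->C; (1,9):dx=+6,dy=-4->D
  (1,10):dx=+2,dy=-1->D; (2,3):dx=+2,dy=-6->D; (2,4):dx=+8,dy=+2->C; (2,5):dx=+4,dy=+4->C
  (2,6):dx=-3,dy=-3->C; (2,7):dx=+3,dy=-1->D; (2,8):dx=-2,dy=-13->C; (2,9):dx=+5,dy=-12->D
  (2,10):dx=+1,dy=-9->D; (3,4):dx=+6,dy=+8->C; (3,5):dx=+2,dy=+10->C; (3,6):dx=-5,dy=+3->D
  (3,7):dx=+1,dy=+5->C; (3,8):dx=-4,dy=-7->C; (3,9):dx=+3,dy=-6->D; (3,10):dx=-1,dy=-3->C
  (4,5):dx=-4,dy=+2->D; (4,6):dx=-11,dy=-5->C; (4,7):dx=-5,dy=-3->C; (4,8):dx=-10,dy=-15->C
  (4,9):dx=-3,dy=-14->C; (4,10):dx=-7,dy=-11->C; (5,6):dx=-7,dy=-7->C; (5,7):dx=-1,dy=-5->C
  (5,8):dx=-6,dy=-17->C; (5,9):dx=+1,dy=-16->D; (5,10):dx=-3,dy=-13->C; (6,7):dx=+6,dy=+2->C
  (6,8):dx=+1,dy=-10->D; (6,9):dx=+8,dy=-9->D; (6,10):dx=+4,dy=-6->D; (7,8):dx=-5,dy=-12->C
  (7,9):dx=+2,dy=-11->D; (7,10):dx=-2,dy=-8->C; (8,9):dx=+7,dy=+1->C; (8,10):dx=+3,dy=+4->C
  (9,10):dx=-4,dy=+3->D
Step 2: C = 29, D = 16, total pairs = 45.
Step 3: tau = (C - D)/(n(n-1)/2) = (29 - 16)/45 = 0.288889.
Step 4: Exact two-sided p-value (enumerate n! = 3628800 permutations of y under H0): p = 0.291248.
Step 5: alpha = 0.05. fail to reject H0.

tau_b = 0.2889 (C=29, D=16), p = 0.291248, fail to reject H0.


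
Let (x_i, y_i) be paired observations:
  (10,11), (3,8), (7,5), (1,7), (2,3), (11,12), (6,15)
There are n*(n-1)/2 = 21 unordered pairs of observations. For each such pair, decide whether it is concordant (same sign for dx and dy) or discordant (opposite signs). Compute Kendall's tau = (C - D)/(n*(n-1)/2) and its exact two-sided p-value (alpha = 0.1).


Step 1: Enumerate the 21 unordered pairs (i,j) with i<j and classify each by sign(x_j-x_i) * sign(y_j-y_i).
  (1,2):dx=-7,dy=-3->C; (1,3):dx=-3,dy=-6->C; (1,4):dx=-9,dy=-4->C; (1,5):dx=-8,dy=-8->C
  (1,6):dx=+1,dy=+1->C; (1,7):dx=-4,dy=+4->D; (2,3):dx=+4,dy=-3->D; (2,4):dx=-2,dy=-1->C
  (2,5):dx=-1,dy=-5->C; (2,6):dx=+8,dy=+4->C; (2,7):dx=+3,dy=+7->C; (3,4):dx=-6,dy=+2->D
  (3,5):dx=-5,dy=-2->C; (3,6):dx=+4,dy=+7->C; (3,7):dx=-1,dy=+10->D; (4,5):dx=+1,dy=-4->D
  (4,6):dx=+10,dy=+5->C; (4,7):dx=+5,dy=+8->C; (5,6):dx=+9,dy=+9->C; (5,7):dx=+4,dy=+12->C
  (6,7):dx=-5,dy=+3->D
Step 2: C = 15, D = 6, total pairs = 21.
Step 3: tau = (C - D)/(n(n-1)/2) = (15 - 6)/21 = 0.428571.
Step 4: Exact two-sided p-value (enumerate n! = 5040 permutations of y under H0): p = 0.238889.
Step 5: alpha = 0.1. fail to reject H0.

tau_b = 0.4286 (C=15, D=6), p = 0.238889, fail to reject H0.


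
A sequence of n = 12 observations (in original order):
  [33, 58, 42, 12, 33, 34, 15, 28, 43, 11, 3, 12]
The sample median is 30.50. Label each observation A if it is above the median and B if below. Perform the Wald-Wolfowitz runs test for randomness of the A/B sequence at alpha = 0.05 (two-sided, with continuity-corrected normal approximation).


Step 1: Compute median = 30.50; label A = above, B = below.
Labels in order: AAABAABBABBB  (n_A = 6, n_B = 6)
Step 2: Count runs R = 6.
Step 3: Under H0 (random ordering), E[R] = 2*n_A*n_B/(n_A+n_B) + 1 = 2*6*6/12 + 1 = 7.0000.
        Var[R] = 2*n_A*n_B*(2*n_A*n_B - n_A - n_B) / ((n_A+n_B)^2 * (n_A+n_B-1)) = 4320/1584 = 2.7273.
        SD[R] = 1.6514.
Step 4: Continuity-corrected z = (R + 0.5 - E[R]) / SD[R] = (6 + 0.5 - 7.0000) / 1.6514 = -0.3028.
Step 5: Two-sided p-value via normal approximation = 2*(1 - Phi(|z|)) = 0.762069.
Step 6: alpha = 0.05. fail to reject H0.

R = 6, z = -0.3028, p = 0.762069, fail to reject H0.


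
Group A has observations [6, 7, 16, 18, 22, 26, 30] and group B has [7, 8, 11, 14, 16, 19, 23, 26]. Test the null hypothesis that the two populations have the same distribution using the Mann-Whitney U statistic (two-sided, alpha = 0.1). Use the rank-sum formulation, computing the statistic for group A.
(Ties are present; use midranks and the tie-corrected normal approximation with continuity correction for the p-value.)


Step 1: Combine and sort all 15 observations; assign midranks.
sorted (value, group): (6,X), (7,X), (7,Y), (8,Y), (11,Y), (14,Y), (16,X), (16,Y), (18,X), (19,Y), (22,X), (23,Y), (26,X), (26,Y), (30,X)
ranks: 6->1, 7->2.5, 7->2.5, 8->4, 11->5, 14->6, 16->7.5, 16->7.5, 18->9, 19->10, 22->11, 23->12, 26->13.5, 26->13.5, 30->15
Step 2: Rank sum for X: R1 = 1 + 2.5 + 7.5 + 9 + 11 + 13.5 + 15 = 59.5.
Step 3: U_X = R1 - n1(n1+1)/2 = 59.5 - 7*8/2 = 59.5 - 28 = 31.5.
       U_Y = n1*n2 - U_X = 56 - 31.5 = 24.5.
Step 4: Ties are present, so use the tie-corrected normal approximation (with continuity correction) for the p-value.
Step 5: p-value = 0.727753; compare to alpha = 0.1. fail to reject H0.

U_X = 31.5, p = 0.727753, fail to reject H0 at alpha = 0.1.


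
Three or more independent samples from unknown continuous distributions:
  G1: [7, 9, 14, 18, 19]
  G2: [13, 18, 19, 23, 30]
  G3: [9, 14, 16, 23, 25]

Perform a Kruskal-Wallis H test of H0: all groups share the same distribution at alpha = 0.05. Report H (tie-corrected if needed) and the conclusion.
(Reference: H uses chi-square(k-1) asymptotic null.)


Step 1: Combine all N = 15 observations and assign midranks.
sorted (value, group, rank): (7,G1,1), (9,G1,2.5), (9,G3,2.5), (13,G2,4), (14,G1,5.5), (14,G3,5.5), (16,G3,7), (18,G1,8.5), (18,G2,8.5), (19,G1,10.5), (19,G2,10.5), (23,G2,12.5), (23,G3,12.5), (25,G3,14), (30,G2,15)
Step 2: Sum ranks within each group.
R_1 = 28 (n_1 = 5)
R_2 = 50.5 (n_2 = 5)
R_3 = 41.5 (n_3 = 5)
Step 3: H = 12/(N(N+1)) * sum(R_i^2/n_i) - 3(N+1)
     = 12/(15*16) * (28^2/5 + 50.5^2/5 + 41.5^2/5) - 3*16
     = 0.050000 * 1011.3 - 48
     = 2.565000.
Step 4: Ties present; correction factor C = 1 - 30/(15^3 - 15) = 0.991071. Corrected H = 2.565000 / 0.991071 = 2.588108.
Step 5: Under H0, H ~ chi^2(2); p-value = 0.274157.
Step 6: alpha = 0.05. fail to reject H0.

H = 2.5881, df = 2, p = 0.274157, fail to reject H0.


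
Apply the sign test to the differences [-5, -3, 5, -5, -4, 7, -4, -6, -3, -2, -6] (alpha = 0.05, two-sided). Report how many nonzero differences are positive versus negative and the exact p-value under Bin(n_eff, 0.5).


Step 1: Discard zero differences. Original n = 11; n_eff = number of nonzero differences = 11.
Nonzero differences (with sign): -5, -3, +5, -5, -4, +7, -4, -6, -3, -2, -6
Step 2: Count signs: positive = 2, negative = 9.
Step 3: Under H0: P(positive) = 0.5, so the number of positives S ~ Bin(11, 0.5).
Step 4: Two-sided exact p-value = sum of Bin(11,0.5) probabilities at or below the observed probability = 0.065430.
Step 5: alpha = 0.05. fail to reject H0.

n_eff = 11, pos = 2, neg = 9, p = 0.065430, fail to reject H0.


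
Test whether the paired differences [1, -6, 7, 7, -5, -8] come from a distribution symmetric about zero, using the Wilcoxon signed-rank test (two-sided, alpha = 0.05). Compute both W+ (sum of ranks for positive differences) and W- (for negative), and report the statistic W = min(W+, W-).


Step 1: Drop any zero differences (none here) and take |d_i|.
|d| = [1, 6, 7, 7, 5, 8]
Step 2: Midrank |d_i| (ties get averaged ranks).
ranks: |1|->1, |6|->3, |7|->4.5, |7|->4.5, |5|->2, |8|->6
Step 3: Attach original signs; sum ranks with positive sign and with negative sign.
W+ = 1 + 4.5 + 4.5 = 10
W- = 3 + 2 + 6 = 11
(Check: W+ + W- = 21 should equal n(n+1)/2 = 21.)
Step 4: Test statistic W = min(W+, W-) = 10.
Step 5: Ties in |d|, so use the tie-corrected normal approximation.
        E[W] = n(n+1)/4 = 6*7/4 = 10.5.
        Tie groups: |d|=7 (t=2); sum(t^3 - t) = 6.
        Var[W] = n(n+1)(2n+1)/24 - sum(t^3-t)/48 = 546/24 - 6/48 = 22.625.
        z = (W - E[W]) / sqrt(Var[W]) = (10 - 10.5) / 4.7566 = -0.1051.
        Two-sided p = 2*Phi(z) = 0.916282.
Step 6: alpha = 0.05. fail to reject H0.

W+ = 10, W- = 11, W = min = 10, p = 0.916282, fail to reject H0.


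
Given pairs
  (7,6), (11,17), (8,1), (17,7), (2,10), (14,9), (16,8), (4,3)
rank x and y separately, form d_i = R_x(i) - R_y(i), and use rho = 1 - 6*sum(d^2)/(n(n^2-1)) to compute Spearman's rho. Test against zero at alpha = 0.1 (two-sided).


Step 1: Rank x and y separately (midranks; no ties here).
rank(x): 7->3, 11->5, 8->4, 17->8, 2->1, 14->6, 16->7, 4->2
rank(y): 6->3, 17->8, 1->1, 7->4, 10->7, 9->6, 8->5, 3->2
Step 2: d_i = R_x(i) - R_y(i); compute d_i^2.
  (3-3)^2=0, (5-8)^2=9, (4-1)^2=9, (8-4)^2=16, (1-7)^2=36, (6-6)^2=0, (7-5)^2=4, (2-2)^2=0
sum(d^2) = 74.
Step 3: rho = 1 - 6*74 / (8*(8^2 - 1)) = 1 - 444/504 = 0.119048.
Step 4: Under H0, t = rho * sqrt((n-2)/(1-rho^2)) = 0.2937 ~ t(6).
Step 5: Two-sided p-value from the t-distribution with 6 df = 0.778886.
Step 6: alpha = 0.1. fail to reject H0.

rho = 0.1190, p = 0.778886, fail to reject H0 at alpha = 0.1.


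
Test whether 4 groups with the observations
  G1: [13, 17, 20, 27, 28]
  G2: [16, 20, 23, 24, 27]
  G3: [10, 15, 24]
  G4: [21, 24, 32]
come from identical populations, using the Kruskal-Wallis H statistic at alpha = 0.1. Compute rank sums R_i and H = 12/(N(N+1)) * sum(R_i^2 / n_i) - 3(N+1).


Step 1: Combine all N = 16 observations and assign midranks.
sorted (value, group, rank): (10,G3,1), (13,G1,2), (15,G3,3), (16,G2,4), (17,G1,5), (20,G1,6.5), (20,G2,6.5), (21,G4,8), (23,G2,9), (24,G2,11), (24,G3,11), (24,G4,11), (27,G1,13.5), (27,G2,13.5), (28,G1,15), (32,G4,16)
Step 2: Sum ranks within each group.
R_1 = 42 (n_1 = 5)
R_2 = 44 (n_2 = 5)
R_3 = 15 (n_3 = 3)
R_4 = 35 (n_4 = 3)
Step 3: H = 12/(N(N+1)) * sum(R_i^2/n_i) - 3(N+1)
     = 12/(16*17) * (42^2/5 + 44^2/5 + 15^2/3 + 35^2/3) - 3*17
     = 0.044118 * 1223.33 - 51
     = 2.970588.
Step 4: Ties present; correction factor C = 1 - 36/(16^3 - 16) = 0.991176. Corrected H = 2.970588 / 0.991176 = 2.997033.
Step 5: Under H0, H ~ chi^2(3); p-value = 0.392083.
Step 6: alpha = 0.1. fail to reject H0.

H = 2.9970, df = 3, p = 0.392083, fail to reject H0.


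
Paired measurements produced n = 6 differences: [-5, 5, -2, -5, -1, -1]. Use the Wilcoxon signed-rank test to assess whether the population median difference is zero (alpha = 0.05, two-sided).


Step 1: Drop any zero differences (none here) and take |d_i|.
|d| = [5, 5, 2, 5, 1, 1]
Step 2: Midrank |d_i| (ties get averaged ranks).
ranks: |5|->5, |5|->5, |2|->3, |5|->5, |1|->1.5, |1|->1.5
Step 3: Attach original signs; sum ranks with positive sign and with negative sign.
W+ = 5 = 5
W- = 5 + 3 + 5 + 1.5 + 1.5 = 16
(Check: W+ + W- = 21 should equal n(n+1)/2 = 21.)
Step 4: Test statistic W = min(W+, W-) = 5.
Step 5: Ties in |d|, so use the tie-corrected normal approximation.
        E[W] = n(n+1)/4 = 6*7/4 = 10.5.
        Tie groups: |d|=1 (t=2), |d|=5 (t=3); sum(t^3 - t) = 30.
        Var[W] = n(n+1)(2n+1)/24 - sum(t^3-t)/48 = 546/24 - 30/48 = 22.125.
        z = (W - E[W]) / sqrt(Var[W]) = (5 - 10.5) / 4.7037 = -1.1693.
        Two-sided p = 2*Phi(z) = 0.242288.
Step 6: alpha = 0.05. fail to reject H0.

W+ = 5, W- = 16, W = min = 5, p = 0.242288, fail to reject H0.


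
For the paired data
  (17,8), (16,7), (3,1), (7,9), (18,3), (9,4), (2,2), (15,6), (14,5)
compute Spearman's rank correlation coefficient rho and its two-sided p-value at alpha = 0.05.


Step 1: Rank x and y separately (midranks; no ties here).
rank(x): 17->8, 16->7, 3->2, 7->3, 18->9, 9->4, 2->1, 15->6, 14->5
rank(y): 8->8, 7->7, 1->1, 9->9, 3->3, 4->4, 2->2, 6->6, 5->5
Step 2: d_i = R_x(i) - R_y(i); compute d_i^2.
  (8-8)^2=0, (7-7)^2=0, (2-1)^2=1, (3-9)^2=36, (9-3)^2=36, (4-4)^2=0, (1-2)^2=1, (6-6)^2=0, (5-5)^2=0
sum(d^2) = 74.
Step 3: rho = 1 - 6*74 / (9*(9^2 - 1)) = 1 - 444/720 = 0.383333.
Step 4: Under H0, t = rho * sqrt((n-2)/(1-rho^2)) = 1.0981 ~ t(7).
Step 5: Two-sided p-value from the t-distribution with 7 df = 0.308495.
Step 6: alpha = 0.05. fail to reject H0.

rho = 0.3833, p = 0.308495, fail to reject H0 at alpha = 0.05.


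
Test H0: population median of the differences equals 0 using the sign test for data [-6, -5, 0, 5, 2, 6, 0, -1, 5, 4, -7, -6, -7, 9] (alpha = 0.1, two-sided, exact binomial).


Step 1: Discard zero differences. Original n = 14; n_eff = number of nonzero differences = 12.
Nonzero differences (with sign): -6, -5, +5, +2, +6, -1, +5, +4, -7, -6, -7, +9
Step 2: Count signs: positive = 6, negative = 6.
Step 3: Under H0: P(positive) = 0.5, so the number of positives S ~ Bin(12, 0.5).
Step 4: Two-sided exact p-value = sum of Bin(12,0.5) probabilities at or below the observed probability = 1.000000.
Step 5: alpha = 0.1. fail to reject H0.

n_eff = 12, pos = 6, neg = 6, p = 1.000000, fail to reject H0.


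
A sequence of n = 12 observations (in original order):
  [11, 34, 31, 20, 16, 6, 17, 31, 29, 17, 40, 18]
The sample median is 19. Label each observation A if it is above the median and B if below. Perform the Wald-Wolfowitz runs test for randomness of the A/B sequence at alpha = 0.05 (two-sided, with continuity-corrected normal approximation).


Step 1: Compute median = 19; label A = above, B = below.
Labels in order: BAAABBBAABAB  (n_A = 6, n_B = 6)
Step 2: Count runs R = 7.
Step 3: Under H0 (random ordering), E[R] = 2*n_A*n_B/(n_A+n_B) + 1 = 2*6*6/12 + 1 = 7.0000.
        Var[R] = 2*n_A*n_B*(2*n_A*n_B - n_A - n_B) / ((n_A+n_B)^2 * (n_A+n_B-1)) = 4320/1584 = 2.7273.
        SD[R] = 1.6514.
Step 4: R = E[R], so z = 0 with no continuity correction.
Step 5: Two-sided p-value via normal approximation = 2*(1 - Phi(|z|)) = 1.000000.
Step 6: alpha = 0.05. fail to reject H0.

R = 7, z = 0.0000, p = 1.000000, fail to reject H0.


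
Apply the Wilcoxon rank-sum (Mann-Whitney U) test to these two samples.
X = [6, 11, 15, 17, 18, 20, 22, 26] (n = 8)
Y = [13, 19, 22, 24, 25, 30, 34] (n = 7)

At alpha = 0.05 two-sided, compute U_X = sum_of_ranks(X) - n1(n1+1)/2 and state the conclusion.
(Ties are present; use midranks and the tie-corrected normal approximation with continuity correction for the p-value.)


Step 1: Combine and sort all 15 observations; assign midranks.
sorted (value, group): (6,X), (11,X), (13,Y), (15,X), (17,X), (18,X), (19,Y), (20,X), (22,X), (22,Y), (24,Y), (25,Y), (26,X), (30,Y), (34,Y)
ranks: 6->1, 11->2, 13->3, 15->4, 17->5, 18->6, 19->7, 20->8, 22->9.5, 22->9.5, 24->11, 25->12, 26->13, 30->14, 34->15
Step 2: Rank sum for X: R1 = 1 + 2 + 4 + 5 + 6 + 8 + 9.5 + 13 = 48.5.
Step 3: U_X = R1 - n1(n1+1)/2 = 48.5 - 8*9/2 = 48.5 - 36 = 12.5.
       U_Y = n1*n2 - U_X = 56 - 12.5 = 43.5.
Step 4: Ties are present, so use the tie-corrected normal approximation (with continuity correction) for the p-value.
Step 5: p-value = 0.082305; compare to alpha = 0.05. fail to reject H0.

U_X = 12.5, p = 0.082305, fail to reject H0 at alpha = 0.05.


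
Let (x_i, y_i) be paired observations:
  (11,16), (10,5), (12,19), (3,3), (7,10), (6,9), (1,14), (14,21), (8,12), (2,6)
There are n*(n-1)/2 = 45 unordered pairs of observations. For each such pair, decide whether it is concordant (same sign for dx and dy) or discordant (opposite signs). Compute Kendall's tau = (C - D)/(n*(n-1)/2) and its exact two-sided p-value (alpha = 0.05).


Step 1: Enumerate the 45 unordered pairs (i,j) with i<j and classify each by sign(x_j-x_i) * sign(y_j-y_i).
  (1,2):dx=-1,dy=-11->C; (1,3):dx=+1,dy=+3->C; (1,4):dx=-8,dy=-13->C; (1,5):dx=-4,dy=-6->C
  (1,6):dx=-5,dy=-7->C; (1,7):dx=-10,dy=-2->C; (1,8):dx=+3,dy=+5->C; (1,9):dx=-3,dy=-4->C
  (1,10):dx=-9,dy=-10->C; (2,3):dx=+2,dy=+14->C; (2,4):dx=-7,dy=-2->C; (2,5):dx=-3,dy=+5->D
  (2,6):dx=-4,dy=+4->D; (2,7):dx=-9,dy=+9->D; (2,8):dx=+4,dy=+16->C; (2,9):dx=-2,dy=+7->D
  (2,10):dx=-8,dy=+1->D; (3,4):dx=-9,dy=-16->C; (3,5):dx=-5,dy=-9->C; (3,6):dx=-6,dy=-10->C
  (3,7):dx=-11,dy=-5->C; (3,8):dx=+2,dy=+2->C; (3,9):dx=-4,dy=-7->C; (3,10):dx=-10,dy=-13->C
  (4,5):dx=+4,dy=+7->C; (4,6):dx=+3,dy=+6->C; (4,7):dx=-2,dy=+11->D; (4,8):dx=+11,dy=+18->C
  (4,9):dx=+5,dy=+9->C; (4,10):dx=-1,dy=+3->D; (5,6):dx=-1,dy=-1->C; (5,7):dx=-6,dy=+4->D
  (5,8):dx=+7,dy=+11->C; (5,9):dx=+1,dy=+2->C; (5,10):dx=-5,dy=-4->C; (6,7):dx=-5,dy=+5->D
  (6,8):dx=+8,dy=+12->C; (6,9):dx=+2,dy=+3->C; (6,10):dx=-4,dy=-3->C; (7,8):dx=+13,dy=+7->C
  (7,9):dx=+7,dy=-2->D; (7,10):dx=+1,dy=-8->D; (8,9):dx=-6,dy=-9->C; (8,10):dx=-12,dy=-15->C
  (9,10):dx=-6,dy=-6->C
Step 2: C = 34, D = 11, total pairs = 45.
Step 3: tau = (C - D)/(n(n-1)/2) = (34 - 11)/45 = 0.511111.
Step 4: Exact two-sided p-value (enumerate n! = 3628800 permutations of y under H0): p = 0.046623.
Step 5: alpha = 0.05. reject H0.

tau_b = 0.5111 (C=34, D=11), p = 0.046623, reject H0.


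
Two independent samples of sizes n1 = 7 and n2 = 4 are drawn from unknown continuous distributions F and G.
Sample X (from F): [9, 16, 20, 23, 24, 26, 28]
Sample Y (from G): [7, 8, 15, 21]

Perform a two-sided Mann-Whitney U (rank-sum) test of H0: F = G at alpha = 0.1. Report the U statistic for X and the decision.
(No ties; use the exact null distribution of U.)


Step 1: Combine and sort all 11 observations; assign midranks.
sorted (value, group): (7,Y), (8,Y), (9,X), (15,Y), (16,X), (20,X), (21,Y), (23,X), (24,X), (26,X), (28,X)
ranks: 7->1, 8->2, 9->3, 15->4, 16->5, 20->6, 21->7, 23->8, 24->9, 26->10, 28->11
Step 2: Rank sum for X: R1 = 3 + 5 + 6 + 8 + 9 + 10 + 11 = 52.
Step 3: U_X = R1 - n1(n1+1)/2 = 52 - 7*8/2 = 52 - 28 = 24.
       U_Y = n1*n2 - U_X = 28 - 24 = 4.
Step 4: No ties, so the exact null distribution of U (based on enumerating the C(11,7) = 330 equally likely rank assignments) gives the two-sided p-value.
Step 5: p-value = 0.072727; compare to alpha = 0.1. reject H0.

U_X = 24, p = 0.072727, reject H0 at alpha = 0.1.


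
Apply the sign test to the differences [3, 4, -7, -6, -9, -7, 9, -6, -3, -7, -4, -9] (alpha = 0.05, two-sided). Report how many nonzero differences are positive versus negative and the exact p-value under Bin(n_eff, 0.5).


Step 1: Discard zero differences. Original n = 12; n_eff = number of nonzero differences = 12.
Nonzero differences (with sign): +3, +4, -7, -6, -9, -7, +9, -6, -3, -7, -4, -9
Step 2: Count signs: positive = 3, negative = 9.
Step 3: Under H0: P(positive) = 0.5, so the number of positives S ~ Bin(12, 0.5).
Step 4: Two-sided exact p-value = sum of Bin(12,0.5) probabilities at or below the observed probability = 0.145996.
Step 5: alpha = 0.05. fail to reject H0.

n_eff = 12, pos = 3, neg = 9, p = 0.145996, fail to reject H0.


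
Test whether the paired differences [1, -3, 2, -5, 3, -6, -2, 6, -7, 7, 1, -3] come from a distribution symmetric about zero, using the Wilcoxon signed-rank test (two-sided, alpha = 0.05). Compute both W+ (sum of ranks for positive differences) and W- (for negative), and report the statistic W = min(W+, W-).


Step 1: Drop any zero differences (none here) and take |d_i|.
|d| = [1, 3, 2, 5, 3, 6, 2, 6, 7, 7, 1, 3]
Step 2: Midrank |d_i| (ties get averaged ranks).
ranks: |1|->1.5, |3|->6, |2|->3.5, |5|->8, |3|->6, |6|->9.5, |2|->3.5, |6|->9.5, |7|->11.5, |7|->11.5, |1|->1.5, |3|->6
Step 3: Attach original signs; sum ranks with positive sign and with negative sign.
W+ = 1.5 + 3.5 + 6 + 9.5 + 11.5 + 1.5 = 33.5
W- = 6 + 8 + 9.5 + 3.5 + 11.5 + 6 = 44.5
(Check: W+ + W- = 78 should equal n(n+1)/2 = 78.)
Step 4: Test statistic W = min(W+, W-) = 33.5.
Step 5: Ties in |d|, so use the tie-corrected normal approximation.
        E[W] = n(n+1)/4 = 12*13/4 = 39.
        Tie groups: |d|=1 (t=2), |d|=2 (t=2), |d|=3 (t=3), |d|=6 (t=2), |d|=7 (t=2); sum(t^3 - t) = 48.
        Var[W] = n(n+1)(2n+1)/24 - sum(t^3-t)/48 = 3900/24 - 48/48 = 161.5.
        z = (W - E[W]) / sqrt(Var[W]) = (33.5 - 39) / 12.7083 = -0.4328.
        Two-sided p = 2*Phi(z) = 0.665168.
Step 6: alpha = 0.05. fail to reject H0.

W+ = 33.5, W- = 44.5, W = min = 33.5, p = 0.665168, fail to reject H0.


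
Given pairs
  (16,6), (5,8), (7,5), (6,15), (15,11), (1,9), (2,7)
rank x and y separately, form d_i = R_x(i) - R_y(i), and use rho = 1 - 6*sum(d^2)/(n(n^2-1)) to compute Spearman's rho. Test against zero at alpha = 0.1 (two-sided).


Step 1: Rank x and y separately (midranks; no ties here).
rank(x): 16->7, 5->3, 7->5, 6->4, 15->6, 1->1, 2->2
rank(y): 6->2, 8->4, 5->1, 15->7, 11->6, 9->5, 7->3
Step 2: d_i = R_x(i) - R_y(i); compute d_i^2.
  (7-2)^2=25, (3-4)^2=1, (5-1)^2=16, (4-7)^2=9, (6-6)^2=0, (1-5)^2=16, (2-3)^2=1
sum(d^2) = 68.
Step 3: rho = 1 - 6*68 / (7*(7^2 - 1)) = 1 - 408/336 = -0.214286.
Step 4: Under H0, t = rho * sqrt((n-2)/(1-rho^2)) = -0.4906 ~ t(5).
Step 5: Two-sided p-value from the t-distribution with 5 df = 0.644512.
Step 6: alpha = 0.1. fail to reject H0.

rho = -0.2143, p = 0.644512, fail to reject H0 at alpha = 0.1.


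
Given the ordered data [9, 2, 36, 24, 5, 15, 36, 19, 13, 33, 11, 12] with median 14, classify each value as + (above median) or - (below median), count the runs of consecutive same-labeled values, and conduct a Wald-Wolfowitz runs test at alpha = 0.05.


Step 1: Compute median = 14; label A = above, B = below.
Labels in order: BBAABAAABABB  (n_A = 6, n_B = 6)
Step 2: Count runs R = 7.
Step 3: Under H0 (random ordering), E[R] = 2*n_A*n_B/(n_A+n_B) + 1 = 2*6*6/12 + 1 = 7.0000.
        Var[R] = 2*n_A*n_B*(2*n_A*n_B - n_A - n_B) / ((n_A+n_B)^2 * (n_A+n_B-1)) = 4320/1584 = 2.7273.
        SD[R] = 1.6514.
Step 4: R = E[R], so z = 0 with no continuity correction.
Step 5: Two-sided p-value via normal approximation = 2*(1 - Phi(|z|)) = 1.000000.
Step 6: alpha = 0.05. fail to reject H0.

R = 7, z = 0.0000, p = 1.000000, fail to reject H0.


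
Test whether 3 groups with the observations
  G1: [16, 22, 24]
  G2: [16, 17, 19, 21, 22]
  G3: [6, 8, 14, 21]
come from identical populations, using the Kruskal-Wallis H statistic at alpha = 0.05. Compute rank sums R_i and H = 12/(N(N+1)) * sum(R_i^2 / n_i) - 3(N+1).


Step 1: Combine all N = 12 observations and assign midranks.
sorted (value, group, rank): (6,G3,1), (8,G3,2), (14,G3,3), (16,G1,4.5), (16,G2,4.5), (17,G2,6), (19,G2,7), (21,G2,8.5), (21,G3,8.5), (22,G1,10.5), (22,G2,10.5), (24,G1,12)
Step 2: Sum ranks within each group.
R_1 = 27 (n_1 = 3)
R_2 = 36.5 (n_2 = 5)
R_3 = 14.5 (n_3 = 4)
Step 3: H = 12/(N(N+1)) * sum(R_i^2/n_i) - 3(N+1)
     = 12/(12*13) * (27^2/3 + 36.5^2/5 + 14.5^2/4) - 3*13
     = 0.076923 * 562.013 - 39
     = 4.231731.
Step 4: Ties present; correction factor C = 1 - 18/(12^3 - 12) = 0.989510. Corrected H = 4.231731 / 0.989510 = 4.276590.
Step 5: Under H0, H ~ chi^2(2); p-value = 0.117856.
Step 6: alpha = 0.05. fail to reject H0.

H = 4.2766, df = 2, p = 0.117856, fail to reject H0.


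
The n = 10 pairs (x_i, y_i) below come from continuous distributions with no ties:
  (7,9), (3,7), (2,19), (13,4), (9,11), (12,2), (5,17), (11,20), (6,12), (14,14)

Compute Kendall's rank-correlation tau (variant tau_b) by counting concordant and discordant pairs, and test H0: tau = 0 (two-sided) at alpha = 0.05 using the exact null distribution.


Step 1: Enumerate the 45 unordered pairs (i,j) with i<j and classify each by sign(x_j-x_i) * sign(y_j-y_i).
  (1,2):dx=-4,dy=-2->C; (1,3):dx=-5,dy=+10->D; (1,4):dx=+6,dy=-5->D; (1,5):dx=+2,dy=+2->C
  (1,6):dx=+5,dy=-7->D; (1,7):dx=-2,dy=+8->D; (1,8):dx=+4,dy=+11->C; (1,9):dx=-1,dy=+3->D
  (1,10):dx=+7,dy=+5->C; (2,3):dx=-1,dy=+12->D; (2,4):dx=+10,dy=-3->D; (2,5):dx=+6,dy=+4->C
  (2,6):dx=+9,dy=-5->D; (2,7):dx=+2,dy=+10->C; (2,8):dx=+8,dy=+13->C; (2,9):dx=+3,dy=+5->C
  (2,10):dx=+11,dy=+7->C; (3,4):dx=+11,dy=-15->D; (3,5):dx=+7,dy=-8->D; (3,6):dx=+10,dy=-17->D
  (3,7):dx=+3,dy=-2->D; (3,8):dx=+9,dy=+1->C; (3,9):dx=+4,dy=-7->D; (3,10):dx=+12,dy=-5->D
  (4,5):dx=-4,dy=+7->D; (4,6):dx=-1,dy=-2->C; (4,7):dx=-8,dy=+13->D; (4,8):dx=-2,dy=+16->D
  (4,9):dx=-7,dy=+8->D; (4,10):dx=+1,dy=+10->C; (5,6):dx=+3,dy=-9->D; (5,7):dx=-4,dy=+6->D
  (5,8):dx=+2,dy=+9->C; (5,9):dx=-3,dy=+1->D; (5,10):dx=+5,dy=+3->C; (6,7):dx=-7,dy=+15->D
  (6,8):dx=-1,dy=+18->D; (6,9):dx=-6,dy=+10->D; (6,10):dx=+2,dy=+12->C; (7,8):dx=+6,dy=+3->C
  (7,9):dx=+1,dy=-5->D; (7,10):dx=+9,dy=-3->D; (8,9):dx=-5,dy=-8->C; (8,10):dx=+3,dy=-6->D
  (9,10):dx=+8,dy=+2->C
Step 2: C = 18, D = 27, total pairs = 45.
Step 3: tau = (C - D)/(n(n-1)/2) = (18 - 27)/45 = -0.200000.
Step 4: Exact two-sided p-value (enumerate n! = 3628800 permutations of y under H0): p = 0.484313.
Step 5: alpha = 0.05. fail to reject H0.

tau_b = -0.2000 (C=18, D=27), p = 0.484313, fail to reject H0.


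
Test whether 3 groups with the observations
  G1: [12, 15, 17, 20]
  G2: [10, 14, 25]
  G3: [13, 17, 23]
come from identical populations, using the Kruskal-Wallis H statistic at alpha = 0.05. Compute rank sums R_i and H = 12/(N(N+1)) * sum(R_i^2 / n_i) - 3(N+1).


Step 1: Combine all N = 10 observations and assign midranks.
sorted (value, group, rank): (10,G2,1), (12,G1,2), (13,G3,3), (14,G2,4), (15,G1,5), (17,G1,6.5), (17,G3,6.5), (20,G1,8), (23,G3,9), (25,G2,10)
Step 2: Sum ranks within each group.
R_1 = 21.5 (n_1 = 4)
R_2 = 15 (n_2 = 3)
R_3 = 18.5 (n_3 = 3)
Step 3: H = 12/(N(N+1)) * sum(R_i^2/n_i) - 3(N+1)
     = 12/(10*11) * (21.5^2/4 + 15^2/3 + 18.5^2/3) - 3*11
     = 0.109091 * 304.646 - 33
     = 0.234091.
Step 4: Ties present; correction factor C = 1 - 6/(10^3 - 10) = 0.993939. Corrected H = 0.234091 / 0.993939 = 0.235518.
Step 5: Under H0, H ~ chi^2(2); p-value = 0.888910.
Step 6: alpha = 0.05. fail to reject H0.

H = 0.2355, df = 2, p = 0.888910, fail to reject H0.


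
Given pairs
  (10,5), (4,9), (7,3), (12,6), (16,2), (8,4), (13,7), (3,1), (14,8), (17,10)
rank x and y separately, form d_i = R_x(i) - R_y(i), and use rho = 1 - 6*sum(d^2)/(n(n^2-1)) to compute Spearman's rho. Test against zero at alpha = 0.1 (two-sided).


Step 1: Rank x and y separately (midranks; no ties here).
rank(x): 10->5, 4->2, 7->3, 12->6, 16->9, 8->4, 13->7, 3->1, 14->8, 17->10
rank(y): 5->5, 9->9, 3->3, 6->6, 2->2, 4->4, 7->7, 1->1, 8->8, 10->10
Step 2: d_i = R_x(i) - R_y(i); compute d_i^2.
  (5-5)^2=0, (2-9)^2=49, (3-3)^2=0, (6-6)^2=0, (9-2)^2=49, (4-4)^2=0, (7-7)^2=0, (1-1)^2=0, (8-8)^2=0, (10-10)^2=0
sum(d^2) = 98.
Step 3: rho = 1 - 6*98 / (10*(10^2 - 1)) = 1 - 588/990 = 0.406061.
Step 4: Under H0, t = rho * sqrt((n-2)/(1-rho^2)) = 1.2568 ~ t(8).
Step 5: Two-sided p-value from the t-distribution with 8 df = 0.244282.
Step 6: alpha = 0.1. fail to reject H0.

rho = 0.4061, p = 0.244282, fail to reject H0 at alpha = 0.1.
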